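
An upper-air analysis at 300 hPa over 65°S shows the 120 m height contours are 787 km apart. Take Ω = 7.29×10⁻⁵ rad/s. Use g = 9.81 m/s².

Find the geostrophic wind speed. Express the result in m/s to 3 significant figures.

Coriolis parameter at 65°S:
f = 2Ω sin φ = 2 × 7.29×10⁻⁵ × sin 65° = 1.32×10⁻⁴ s⁻¹
Height gradient: |∂Z/∂n| = 120 m / 787000 m = 1.52×10⁻⁴
On a pressure surface, geostrophic balance gives V_g = (g/f)|∂Z/∂n|:
V_g = 9.81 × 1.52×10⁻⁴ / 1.32×10⁻⁴ = 11.3 m/s

11.3 m/s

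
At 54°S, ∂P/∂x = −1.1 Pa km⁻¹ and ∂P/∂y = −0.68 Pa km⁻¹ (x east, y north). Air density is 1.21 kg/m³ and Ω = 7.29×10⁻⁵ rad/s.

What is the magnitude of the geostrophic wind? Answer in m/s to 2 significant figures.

Coriolis parameter at 54°S:
f = 2Ω sin φ = 2 × 7.29×10⁻⁵ × sin 54° = 1.18×10⁻⁴ s⁻¹
In the Southern Hemisphere f is negative: f = −1.18×10⁻⁴ s⁻¹.
Component geostrophic relations (x east, y north):
u_g = −(1/(fρ)) ∂P/∂y,  v_g = (1/(fρ)) ∂P/∂x
u_g = −(−0.68×10⁻³)/(−1.18×10⁻⁴ × 1.21) = −4.76 m/s;  v_g = (−1.1×10⁻³)/(−1.18×10⁻⁴ × 1.21) = 7.71 m/s
|V_g| = √(u_g² + v_g²) = 9.06 m/s

9.1 m/s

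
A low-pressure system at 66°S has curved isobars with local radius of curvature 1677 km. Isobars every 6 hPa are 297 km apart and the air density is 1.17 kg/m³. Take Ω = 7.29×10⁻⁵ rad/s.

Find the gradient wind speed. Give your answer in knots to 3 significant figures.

Coriolis parameter at 66°S:
f = 2Ω sin φ = 2 × 7.29×10⁻⁵ × sin 66° = 1.33×10⁻⁴ s⁻¹
Pressure gradient: |∂P/∂n| = 600 Pa / 297000 m = 2.02×10⁻³ Pa/m
Geostrophic speed: V_g = |∂P/∂n|/(fρ) = 2.02×10⁻³/(1.33×10⁻⁴ × 1.17) = 13.0 m/s
Around a low, centrifugal force acts outward with Coriolis, so pressure-gradient force balances both:
(1/ρ)|∂P/∂n| = fV + V²/R  →  V² + fR·V − fR·V_g = 0
With fR = 1.33×10⁻⁴ × 1677×10³ m = 223 m/s:
V = [−fR + √((fR)² + 4 fR V_g)]/2 = [−223 + √(223² + 4×223×13)]/2 = 12.3 m/s
Subgeostrophic (V < V_g = 13 m/s), as expected around a low.
Converting: 12.3 m/s × 1.944 = 23.9 knots

23.9 knots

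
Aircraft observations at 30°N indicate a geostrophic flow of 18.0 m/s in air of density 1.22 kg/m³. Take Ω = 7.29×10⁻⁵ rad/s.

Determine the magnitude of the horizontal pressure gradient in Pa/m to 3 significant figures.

1.60×10⁻³ Pa/m

Coriolis parameter at 30°N:
f = 2Ω sin φ = 2 × 7.29×10⁻⁵ × sin 30° = 7.29×10⁻⁵ s⁻¹
Geostrophic balance rearranged: |∂P/∂n| = f ρ V_g
|∂P/∂n| = 7.29×10⁻⁵ × 1.22 × 18.0 = 1.60×10⁻³ Pa/m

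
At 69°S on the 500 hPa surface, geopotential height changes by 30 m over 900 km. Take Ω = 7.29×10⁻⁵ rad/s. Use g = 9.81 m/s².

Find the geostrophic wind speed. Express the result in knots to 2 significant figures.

Coriolis parameter at 69°S:
f = 2Ω sin φ = 2 × 7.29×10⁻⁵ × sin 69° = 1.36×10⁻⁴ s⁻¹
Height gradient: |∂Z/∂n| = 30 m / 900000 m = 3.33×10⁻⁵
On a pressure surface, geostrophic balance gives V_g = (g/f)|∂Z/∂n|:
V_g = 9.81 × 3.33×10⁻⁵ / 1.36×10⁻⁴ = 2.40 m/s
Converting: 2.40 m/s × 1.944 = 4.7 knots

4.7 knots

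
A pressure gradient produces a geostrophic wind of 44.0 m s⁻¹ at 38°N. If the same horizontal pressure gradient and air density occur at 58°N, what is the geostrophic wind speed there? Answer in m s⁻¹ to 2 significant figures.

32 m s⁻¹

With the same pressure gradient and density, V_g ∝ 1/f ∝ 1/sin φ.
V₂ = V₁ · sin φ₁ / sin φ₂ = 44.0 × sin 38° / sin 58°
V₂ = 44.0 × 0.6157/0.8480 = 32 m s⁻¹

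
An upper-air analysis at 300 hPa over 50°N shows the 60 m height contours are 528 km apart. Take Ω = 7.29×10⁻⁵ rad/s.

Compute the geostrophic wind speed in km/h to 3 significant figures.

35.9 km/h

Coriolis parameter at 50°N:
f = 2Ω sin φ = 2 × 7.29×10⁻⁵ × sin 50° = 1.12×10⁻⁴ s⁻¹
Height gradient: |∂Z/∂n| = 60 m / 528000 m = 1.14×10⁻⁴
On a pressure surface, geostrophic balance gives V_g = (g/f)|∂Z/∂n|:
V_g = 9.81 × 1.14×10⁻⁴ / 1.12×10⁻⁴ = 9.98 m/s
Converting: 9.98 m/s × 3.6 = 35.9 km/h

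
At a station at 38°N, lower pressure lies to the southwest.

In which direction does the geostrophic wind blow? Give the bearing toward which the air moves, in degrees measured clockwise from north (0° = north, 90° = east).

The pressure-gradient force points toward the southwest (bearing 225°).
Geostrophic balance: in the Northern Hemisphere the Coriolis force deflects motion to the right, so the geostrophic wind blows 90° to the right of the pressure-gradient force (low pressure on the left).
Rotating 225° by 90° clockwise gives 315° — the wind blows toward the northwest.

315°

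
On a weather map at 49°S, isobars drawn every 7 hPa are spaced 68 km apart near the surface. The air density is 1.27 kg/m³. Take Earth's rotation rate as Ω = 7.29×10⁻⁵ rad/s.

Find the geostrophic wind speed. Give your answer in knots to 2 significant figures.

140 knots

Coriolis parameter at 49°S:
f = 2Ω sin φ = 2 × 7.29×10⁻⁵ × sin 49° = 1.10×10⁻⁴ s⁻¹
Pressure gradient: |∂P/∂n| = 700 Pa / 68000 m = 1.03×10⁻² Pa/m
Geostrophic balance (pressure-gradient force = Coriolis force):
V_g = (1/(fρ)) |∂P/∂n| = 1.03×10⁻² / (1.10×10⁻⁴ × 1.27) = 73.7 m/s
Converting: 73.7 m/s × 1.944 = 140 knots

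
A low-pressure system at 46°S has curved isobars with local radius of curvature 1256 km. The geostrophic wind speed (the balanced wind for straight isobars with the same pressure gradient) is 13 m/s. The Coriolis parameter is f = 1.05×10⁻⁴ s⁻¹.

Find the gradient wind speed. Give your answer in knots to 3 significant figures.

Around a low, centrifugal force acts outward with Coriolis, so pressure-gradient force balances both:
(1/ρ)|∂P/∂n| = fV + V²/R  →  V² + fR·V − fR·V_g = 0
With fR = 1.05×10⁻⁴ × 1256×10³ m = 132 m/s:
V = [−fR + √((fR)² + 4 fR V_g)]/2 = [−132 + √(132² + 4×132×13)]/2 = 11.9 m/s
Subgeostrophic (V < V_g = 13 m/s), as expected around a low.
Converting: 11.9 m/s × 1.944 = 23.2 knots

23.2 knots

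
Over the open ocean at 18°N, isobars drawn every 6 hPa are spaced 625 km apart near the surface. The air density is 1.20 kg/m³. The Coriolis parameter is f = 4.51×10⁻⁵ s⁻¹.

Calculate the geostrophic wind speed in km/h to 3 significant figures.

63.9 km/h

Pressure gradient: |∂P/∂n| = 600 Pa / 625000 m = 9.60×10⁻⁴ Pa/m
Geostrophic balance (pressure-gradient force = Coriolis force):
V_g = (1/(fρ)) |∂P/∂n| = 9.60×10⁻⁴ / (4.51×10⁻⁵ × 1.20) = 17.7 m/s
Converting: 17.7 m/s × 3.6 = 63.9 km/h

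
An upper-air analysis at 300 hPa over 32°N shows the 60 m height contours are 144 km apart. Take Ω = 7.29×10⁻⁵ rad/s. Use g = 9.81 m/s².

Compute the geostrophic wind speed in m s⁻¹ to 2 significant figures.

Coriolis parameter at 32°N:
f = 2Ω sin φ = 2 × 7.29×10⁻⁵ × sin 32° = 7.73×10⁻⁵ s⁻¹
Height gradient: |∂Z/∂n| = 60 m / 144000 m = 4.17×10⁻⁴
On a pressure surface, geostrophic balance gives V_g = (g/f)|∂Z/∂n|:
V_g = 9.81 × 4.17×10⁻⁴ / 7.73×10⁻⁵ = 52.9 m/s

53 m s⁻¹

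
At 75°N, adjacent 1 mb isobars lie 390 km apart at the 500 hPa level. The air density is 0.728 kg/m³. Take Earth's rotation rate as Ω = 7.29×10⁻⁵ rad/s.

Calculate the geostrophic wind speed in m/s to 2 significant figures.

2.5 m/s

Coriolis parameter at 75°N:
f = 2Ω sin φ = 2 × 7.29×10⁻⁵ × sin 75° = 1.41×10⁻⁴ s⁻¹
Pressure gradient: |∂P/∂n| = 100 Pa / 390000 m = 2.56×10⁻⁴ Pa/m
Geostrophic balance (pressure-gradient force = Coriolis force):
V_g = (1/(fρ)) |∂P/∂n| = 2.56×10⁻⁴ / (1.41×10⁻⁴ × 0.728) = 2.50 m/s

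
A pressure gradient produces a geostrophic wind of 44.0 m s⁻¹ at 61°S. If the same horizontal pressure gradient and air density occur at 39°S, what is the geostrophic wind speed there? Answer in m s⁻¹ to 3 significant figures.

With the same pressure gradient and density, V_g ∝ 1/f ∝ 1/sin φ.
V₂ = V₁ · sin φ₁ / sin φ₂ = 44.0 × sin 61° / sin 39°
V₂ = 44.0 × 0.8746/0.6293 = 61.2 m s⁻¹

61.2 m s⁻¹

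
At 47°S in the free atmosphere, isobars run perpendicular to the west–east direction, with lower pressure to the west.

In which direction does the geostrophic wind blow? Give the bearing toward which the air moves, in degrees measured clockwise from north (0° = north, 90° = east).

180°

The pressure-gradient force points toward the west (bearing 270°).
Geostrophic balance: in the Southern Hemisphere the Coriolis force deflects motion to the left, so the geostrophic wind blows 90° to the left of the pressure-gradient force (low pressure on the right).
Rotating 270° by 90° counterclockwise gives 180° — the wind blows toward the south.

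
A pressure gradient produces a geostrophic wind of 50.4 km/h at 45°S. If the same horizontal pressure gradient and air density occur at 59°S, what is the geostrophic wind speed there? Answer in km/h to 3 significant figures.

With the same pressure gradient and density, V_g ∝ 1/f ∝ 1/sin φ.
V₂ = V₁ · sin φ₁ / sin φ₂ = 50.4 × sin 45° / sin 59°
V₂ = 50.4 × 0.7071/0.8572 = 41.6 km/h

41.6 km/h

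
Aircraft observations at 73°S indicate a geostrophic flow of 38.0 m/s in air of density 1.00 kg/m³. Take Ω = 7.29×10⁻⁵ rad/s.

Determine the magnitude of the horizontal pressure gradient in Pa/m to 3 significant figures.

5.30×10⁻³ Pa/m

Coriolis parameter at 73°S:
f = 2Ω sin φ = 2 × 7.29×10⁻⁵ × sin 73° = 1.39×10⁻⁴ s⁻¹
Geostrophic balance rearranged: |∂P/∂n| = f ρ V_g
|∂P/∂n| = 1.39×10⁻⁴ × 1.00 × 38.0 = 5.30×10⁻³ Pa/m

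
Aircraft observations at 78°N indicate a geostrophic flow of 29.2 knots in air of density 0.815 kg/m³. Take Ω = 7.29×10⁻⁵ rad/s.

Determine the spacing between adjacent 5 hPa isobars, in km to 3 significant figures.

Coriolis parameter at 78°N:
f = 2Ω sin φ = 2 × 7.29×10⁻⁵ × sin 78° = 1.43×10⁻⁴ s⁻¹
Wind speed in SI: 29.2 knots = 15.0 m/s
Geostrophic balance rearranged: |∂P/∂n| = f ρ V_g
|∂P/∂n| = 1.43×10⁻⁴ × 0.815 × 15.0 = 1.75×10⁻³ Pa/m
Isobar spacing: Δn = ΔP/|∂P/∂n| = 500 Pa / 1.75×10⁻³ Pa/m = 286371 m ≈ 286 km

286 km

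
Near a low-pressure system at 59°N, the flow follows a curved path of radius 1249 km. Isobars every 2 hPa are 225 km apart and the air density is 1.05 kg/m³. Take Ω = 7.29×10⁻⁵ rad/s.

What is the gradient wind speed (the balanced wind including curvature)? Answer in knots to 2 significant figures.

13 knots

Coriolis parameter at 59°N:
f = 2Ω sin φ = 2 × 7.29×10⁻⁵ × sin 59° = 1.25×10⁻⁴ s⁻¹
Pressure gradient: |∂P/∂n| = 200 Pa / 225000 m = 8.89×10⁻⁴ Pa/m
Geostrophic speed: V_g = |∂P/∂n|/(fρ) = 8.89×10⁻⁴/(1.25×10⁻⁴ × 1.05) = 6.77 m/s
Around a low, centrifugal force acts outward with Coriolis, so pressure-gradient force balances both:
(1/ρ)|∂P/∂n| = fV + V²/R  →  V² + fR·V − fR·V_g = 0
With fR = 1.25×10⁻⁴ × 1249×10³ m = 156 m/s:
V = [−fR + √((fR)² + 4 fR V_g)]/2 = [−156 + √(156² + 4×156×6.77)]/2 = 6.5 m/s
Subgeostrophic (V < V_g = 6.77 m/s), as expected around a low.
Converting: 6.5 m/s × 1.944 = 13 knots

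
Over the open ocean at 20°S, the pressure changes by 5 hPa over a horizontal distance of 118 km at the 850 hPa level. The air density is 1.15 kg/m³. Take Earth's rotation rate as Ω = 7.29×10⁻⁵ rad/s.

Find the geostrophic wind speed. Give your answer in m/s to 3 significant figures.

73.9 m/s

Coriolis parameter at 20°S:
f = 2Ω sin φ = 2 × 7.29×10⁻⁵ × sin 20° = 4.99×10⁻⁵ s⁻¹
Pressure gradient: |∂P/∂n| = 500 Pa / 118000 m = 4.24×10⁻³ Pa/m
Geostrophic balance (pressure-gradient force = Coriolis force):
V_g = (1/(fρ)) |∂P/∂n| = 4.24×10⁻³ / (4.99×10⁻⁵ × 1.15) = 73.9 m/s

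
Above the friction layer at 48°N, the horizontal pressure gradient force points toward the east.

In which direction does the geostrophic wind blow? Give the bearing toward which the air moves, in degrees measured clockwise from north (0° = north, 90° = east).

The pressure-gradient force points toward the east (bearing 090°).
Geostrophic balance: in the Northern Hemisphere the Coriolis force deflects motion to the right, so the geostrophic wind blows 90° to the right of the pressure-gradient force (low pressure on the left).
Rotating 090° by 90° clockwise gives 180° — the wind blows toward the south.

180°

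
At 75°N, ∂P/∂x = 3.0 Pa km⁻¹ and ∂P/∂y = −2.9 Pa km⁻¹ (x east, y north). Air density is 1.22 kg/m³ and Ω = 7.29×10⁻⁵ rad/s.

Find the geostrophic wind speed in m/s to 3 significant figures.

24.3 m/s

Coriolis parameter at 75°N:
f = 2Ω sin φ = 2 × 7.29×10⁻⁵ × sin 75° = 1.41×10⁻⁴ s⁻¹
Component geostrophic relations (x east, y north):
u_g = −(1/(fρ)) ∂P/∂y,  v_g = (1/(fρ)) ∂P/∂x
u_g = −(−2.9×10⁻³)/(1.41×10⁻⁴ × 1.22) = 16.9 m/s;  v_g = (3.0×10⁻³)/(1.41×10⁻⁴ × 1.22) = 17.5 m/s
|V_g| = √(u_g² + v_g²) = 24.3 m/s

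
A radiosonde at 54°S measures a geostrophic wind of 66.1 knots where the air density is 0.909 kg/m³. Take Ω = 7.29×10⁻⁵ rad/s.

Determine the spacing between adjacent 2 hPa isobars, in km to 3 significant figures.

54.9 km

Coriolis parameter at 54°S:
f = 2Ω sin φ = 2 × 7.29×10⁻⁵ × sin 54° = 1.18×10⁻⁴ s⁻¹
Wind speed in SI: 66.1 knots = 34.0 m/s
Geostrophic balance rearranged: |∂P/∂n| = f ρ V_g
|∂P/∂n| = 1.18×10⁻⁴ × 0.909 × 34.0 = 3.65×10⁻³ Pa/m
Isobar spacing: Δn = ΔP/|∂P/∂n| = 200 Pa / 3.65×10⁻³ Pa/m = 54854 m ≈ 54.9 km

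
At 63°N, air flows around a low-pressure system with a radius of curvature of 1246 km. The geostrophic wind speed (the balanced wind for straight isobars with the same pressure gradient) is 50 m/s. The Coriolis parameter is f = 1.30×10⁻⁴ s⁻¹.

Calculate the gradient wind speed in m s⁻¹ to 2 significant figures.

40 m s⁻¹

Around a low, centrifugal force acts outward with Coriolis, so pressure-gradient force balances both:
(1/ρ)|∂P/∂n| = fV + V²/R  →  V² + fR·V − fR·V_g = 0
With fR = 1.30×10⁻⁴ × 1246×10³ m = 162 m/s:
V = [−fR + √((fR)² + 4 fR V_g)]/2 = [−162 + √(162² + 4×162×50)]/2 = 40.1 m/s
Subgeostrophic (V < V_g = 50 m/s), as expected around a low.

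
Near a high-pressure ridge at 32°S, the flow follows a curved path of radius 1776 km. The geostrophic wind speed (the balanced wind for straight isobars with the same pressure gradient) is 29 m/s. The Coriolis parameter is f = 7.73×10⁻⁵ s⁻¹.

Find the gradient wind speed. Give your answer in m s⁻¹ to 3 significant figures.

Around a high, pressure-gradient force acts outward with centrifugal, so Coriolis balances both:
fV = (1/ρ)|∂P/∂n| + V²/R  →  V² − fR·V + fR·V_g = 0
With fR = 7.73×10⁻⁵ × 1776×10³ m = 137 m/s:
V = [fR − √((fR)² − 4 fR V_g)]/2 = [137 − √(137² − 4×137×29)]/2 = 41.6 m/s
Supergeostrophic (V > V_g = 29 m/s), as expected around a high.

41.6 m s⁻¹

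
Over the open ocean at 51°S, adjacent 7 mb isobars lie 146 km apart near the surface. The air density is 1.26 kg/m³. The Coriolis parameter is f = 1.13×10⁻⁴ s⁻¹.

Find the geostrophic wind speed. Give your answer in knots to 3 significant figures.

65.5 knots

Pressure gradient: |∂P/∂n| = 700 Pa / 146000 m = 4.79×10⁻³ Pa/m
Geostrophic balance (pressure-gradient force = Coriolis force):
V_g = (1/(fρ)) |∂P/∂n| = 4.79×10⁻³ / (1.13×10⁻⁴ × 1.26) = 33.7 m/s
Converting: 33.7 m/s × 1.944 = 65.5 knots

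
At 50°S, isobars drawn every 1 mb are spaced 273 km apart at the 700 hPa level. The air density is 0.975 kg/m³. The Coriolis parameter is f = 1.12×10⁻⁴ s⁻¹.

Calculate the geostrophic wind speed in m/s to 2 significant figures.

Pressure gradient: |∂P/∂n| = 100 Pa / 273000 m = 3.66×10⁻⁴ Pa/m
Geostrophic balance (pressure-gradient force = Coriolis force):
V_g = (1/(fρ)) |∂P/∂n| = 3.66×10⁻⁴ / (1.12×10⁻⁴ × 0.975) = 3.35 m/s

3.4 m/s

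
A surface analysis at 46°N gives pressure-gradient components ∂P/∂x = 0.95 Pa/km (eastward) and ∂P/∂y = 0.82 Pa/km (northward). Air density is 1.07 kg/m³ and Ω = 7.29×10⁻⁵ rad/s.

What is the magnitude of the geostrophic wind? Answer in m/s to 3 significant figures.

11.2 m/s

Coriolis parameter at 46°N:
f = 2Ω sin φ = 2 × 7.29×10⁻⁵ × sin 46° = 1.05×10⁻⁴ s⁻¹
Component geostrophic relations (x east, y north):
u_g = −(1/(fρ)) ∂P/∂y,  v_g = (1/(fρ)) ∂P/∂x
u_g = −(0.82×10⁻³)/(1.05×10⁻⁴ × 1.07) = −7.31 m/s;  v_g = (0.95×10⁻³)/(1.05×10⁻⁴ × 1.07) = 8.47 m/s
|V_g| = √(u_g² + v_g²) = 11.2 m/s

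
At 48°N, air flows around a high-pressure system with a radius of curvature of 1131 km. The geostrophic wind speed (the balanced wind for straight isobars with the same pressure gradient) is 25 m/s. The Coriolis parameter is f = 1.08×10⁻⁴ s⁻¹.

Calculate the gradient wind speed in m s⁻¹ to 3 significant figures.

Around a high, pressure-gradient force acts outward with centrifugal, so Coriolis balances both:
fV = (1/ρ)|∂P/∂n| + V²/R  →  V² − fR·V + fR·V_g = 0
With fR = 1.08×10⁻⁴ × 1131×10³ m = 122 m/s:
V = [fR − √((fR)² − 4 fR V_g)]/2 = [122 − √(122² − 4×122×25)]/2 = 35.1 m/s
Supergeostrophic (V > V_g = 25 m/s), as expected around a high.

35.1 m s⁻¹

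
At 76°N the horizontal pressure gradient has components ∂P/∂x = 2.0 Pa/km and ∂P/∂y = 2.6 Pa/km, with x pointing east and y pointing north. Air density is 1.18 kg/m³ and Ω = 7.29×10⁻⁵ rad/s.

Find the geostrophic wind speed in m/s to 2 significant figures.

Coriolis parameter at 76°N:
f = 2Ω sin φ = 2 × 7.29×10⁻⁵ × sin 76° = 1.41×10⁻⁴ s⁻¹
Component geostrophic relations (x east, y north):
u_g = −(1/(fρ)) ∂P/∂y,  v_g = (1/(fρ)) ∂P/∂x
u_g = −(2.6×10⁻³)/(1.41×10⁻⁴ × 1.18) = −15.6 m/s;  v_g = (2.0×10⁻³)/(1.41×10⁻⁴ × 1.18) = 12.0 m/s
|V_g| = √(u_g² + v_g²) = 19.6 m/s

20 m/s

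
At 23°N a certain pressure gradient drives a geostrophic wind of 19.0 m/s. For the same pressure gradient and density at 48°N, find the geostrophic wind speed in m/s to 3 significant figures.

9.99 m/s

With the same pressure gradient and density, V_g ∝ 1/f ∝ 1/sin φ.
V₂ = V₁ · sin φ₁ / sin φ₂ = 19.0 × sin 23° / sin 48°
V₂ = 19.0 × 0.3907/0.7431 = 9.99 m/s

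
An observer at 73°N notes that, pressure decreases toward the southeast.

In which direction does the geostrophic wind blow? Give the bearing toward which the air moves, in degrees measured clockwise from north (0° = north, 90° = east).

The pressure-gradient force points toward the southeast (bearing 135°).
Geostrophic balance: in the Northern Hemisphere the Coriolis force deflects motion to the right, so the geostrophic wind blows 90° to the right of the pressure-gradient force (low pressure on the left).
Rotating 135° by 90° clockwise gives 225° — the wind blows toward the southwest.

225°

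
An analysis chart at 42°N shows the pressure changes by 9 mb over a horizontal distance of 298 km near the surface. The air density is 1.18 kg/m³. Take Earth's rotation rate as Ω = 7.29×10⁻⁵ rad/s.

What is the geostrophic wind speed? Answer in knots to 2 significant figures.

51 knots

Coriolis parameter at 42°N:
f = 2Ω sin φ = 2 × 7.29×10⁻⁵ × sin 42° = 9.76×10⁻⁵ s⁻¹
Pressure gradient: |∂P/∂n| = 900 Pa / 298000 m = 3.02×10⁻³ Pa/m
Geostrophic balance (pressure-gradient force = Coriolis force):
V_g = (1/(fρ)) |∂P/∂n| = 3.02×10⁻³ / (9.76×10⁻⁵ × 1.18) = 26.2 m/s
Converting: 26.2 m/s × 1.944 = 51 knots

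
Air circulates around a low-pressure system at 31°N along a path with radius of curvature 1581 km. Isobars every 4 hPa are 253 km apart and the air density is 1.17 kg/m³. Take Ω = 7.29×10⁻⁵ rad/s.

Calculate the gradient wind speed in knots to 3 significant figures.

Coriolis parameter at 31°N:
f = 2Ω sin φ = 2 × 7.29×10⁻⁵ × sin 31° = 7.51×10⁻⁵ s⁻¹
Pressure gradient: |∂P/∂n| = 400 Pa / 253000 m = 1.58×10⁻³ Pa/m
Geostrophic speed: V_g = |∂P/∂n|/(fρ) = 1.58×10⁻³/(7.51×10⁻⁵ × 1.17) = 18.0 m/s
Around a low, centrifugal force acts outward with Coriolis, so pressure-gradient force balances both:
(1/ρ)|∂P/∂n| = fV + V²/R  →  V² + fR·V − fR·V_g = 0
With fR = 7.51×10⁻⁵ × 1581×10³ m = 119 m/s:
V = [−fR + √((fR)² + 4 fR V_g)]/2 = [−119 + √(119² + 4×119×18)]/2 = 15.9 m/s
Subgeostrophic (V < V_g = 18 m/s), as expected around a low.
Converting: 15.9 m/s × 1.944 = 30.9 knots

30.9 knots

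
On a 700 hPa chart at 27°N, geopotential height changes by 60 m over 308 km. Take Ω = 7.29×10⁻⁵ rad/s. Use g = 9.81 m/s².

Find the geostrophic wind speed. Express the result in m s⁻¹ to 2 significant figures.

29 m s⁻¹

Coriolis parameter at 27°N:
f = 2Ω sin φ = 2 × 7.29×10⁻⁵ × sin 27° = 6.62×10⁻⁵ s⁻¹
Height gradient: |∂Z/∂n| = 60 m / 308000 m = 1.95×10⁻⁴
On a pressure surface, geostrophic balance gives V_g = (g/f)|∂Z/∂n|:
V_g = 9.81 × 1.95×10⁻⁴ / 6.62×10⁻⁵ = 28.9 m/s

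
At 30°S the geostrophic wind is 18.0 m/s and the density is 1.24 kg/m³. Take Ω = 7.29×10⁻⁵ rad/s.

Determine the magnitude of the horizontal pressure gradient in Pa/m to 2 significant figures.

Coriolis parameter at 30°S:
f = 2Ω sin φ = 2 × 7.29×10⁻⁵ × sin 30° = 7.29×10⁻⁵ s⁻¹
Geostrophic balance rearranged: |∂P/∂n| = f ρ V_g
|∂P/∂n| = 7.29×10⁻⁵ × 1.24 × 18.0 = 1.63×10⁻³ Pa/m

1.6×10⁻³ Pa/m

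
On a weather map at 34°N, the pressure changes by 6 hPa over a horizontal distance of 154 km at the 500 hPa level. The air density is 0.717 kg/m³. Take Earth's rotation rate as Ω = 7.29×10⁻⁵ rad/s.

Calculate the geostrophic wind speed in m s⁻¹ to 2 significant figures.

Coriolis parameter at 34°N:
f = 2Ω sin φ = 2 × 7.29×10⁻⁵ × sin 34° = 8.15×10⁻⁵ s⁻¹
Pressure gradient: |∂P/∂n| = 600 Pa / 154000 m = 3.90×10⁻³ Pa/m
Geostrophic balance (pressure-gradient force = Coriolis force):
V_g = (1/(fρ)) |∂P/∂n| = 3.90×10⁻³ / (8.15×10⁻⁵ × 0.717) = 66.6 m/s

67 m s⁻¹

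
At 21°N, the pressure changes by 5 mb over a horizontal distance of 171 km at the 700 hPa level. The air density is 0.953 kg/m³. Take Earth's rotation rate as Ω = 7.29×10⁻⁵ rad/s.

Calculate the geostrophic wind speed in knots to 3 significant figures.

114 knots

Coriolis parameter at 21°N:
f = 2Ω sin φ = 2 × 7.29×10⁻⁵ × sin 21° = 5.23×10⁻⁵ s⁻¹
Pressure gradient: |∂P/∂n| = 500 Pa / 171000 m = 2.92×10⁻³ Pa/m
Geostrophic balance (pressure-gradient force = Coriolis force):
V_g = (1/(fρ)) |∂P/∂n| = 2.92×10⁻³ / (5.23×10⁻⁵ × 0.953) = 58.7 m/s
Converting: 58.7 m/s × 1.944 = 114 knots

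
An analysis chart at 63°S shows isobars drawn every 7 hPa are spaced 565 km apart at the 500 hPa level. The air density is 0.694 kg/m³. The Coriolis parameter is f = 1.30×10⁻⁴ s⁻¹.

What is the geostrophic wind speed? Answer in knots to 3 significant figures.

Pressure gradient: |∂P/∂n| = 700 Pa / 565000 m = 1.24×10⁻³ Pa/m
Geostrophic balance (pressure-gradient force = Coriolis force):
V_g = (1/(fρ)) |∂P/∂n| = 1.24×10⁻³ / (1.30×10⁻⁴ × 0.694) = 13.7 m/s
Converting: 13.7 m/s × 1.944 = 26.7 knots

26.7 knots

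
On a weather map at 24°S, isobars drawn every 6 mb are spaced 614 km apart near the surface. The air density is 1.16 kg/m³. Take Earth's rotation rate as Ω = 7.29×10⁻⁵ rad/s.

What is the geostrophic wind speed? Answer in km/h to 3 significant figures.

Coriolis parameter at 24°S:
f = 2Ω sin φ = 2 × 7.29×10⁻⁵ × sin 24° = 5.93×10⁻⁵ s⁻¹
Pressure gradient: |∂P/∂n| = 600 Pa / 614000 m = 9.77×10⁻⁴ Pa/m
Geostrophic balance (pressure-gradient force = Coriolis force):
V_g = (1/(fρ)) |∂P/∂n| = 9.77×10⁻⁴ / (5.93×10⁻⁵ × 1.16) = 14.2 m/s
Converting: 14.2 m/s × 3.6 = 51.1 km/h

51.1 km/h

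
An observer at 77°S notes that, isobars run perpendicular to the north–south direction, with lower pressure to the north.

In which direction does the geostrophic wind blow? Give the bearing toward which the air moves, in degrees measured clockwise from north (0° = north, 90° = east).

The pressure-gradient force points toward the north (bearing 000°).
Geostrophic balance: in the Southern Hemisphere the Coriolis force deflects motion to the left, so the geostrophic wind blows 90° to the left of the pressure-gradient force (low pressure on the right).
Rotating 000° by 90° counterclockwise gives 270° — the wind blows toward the west.

270°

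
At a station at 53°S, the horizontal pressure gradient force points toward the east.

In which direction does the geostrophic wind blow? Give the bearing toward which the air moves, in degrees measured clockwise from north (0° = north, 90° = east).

000°

The pressure-gradient force points toward the east (bearing 090°).
Geostrophic balance: in the Southern Hemisphere the Coriolis force deflects motion to the left, so the geostrophic wind blows 90° to the left of the pressure-gradient force (low pressure on the right).
Rotating 090° by 90° counterclockwise gives 000° — the wind blows toward the north.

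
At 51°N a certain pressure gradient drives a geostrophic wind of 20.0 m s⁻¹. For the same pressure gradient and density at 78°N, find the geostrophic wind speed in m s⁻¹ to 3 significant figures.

With the same pressure gradient and density, V_g ∝ 1/f ∝ 1/sin φ.
V₂ = V₁ · sin φ₁ / sin φ₂ = 20.0 × sin 51° / sin 78°
V₂ = 20.0 × 0.7771/0.9781 = 15.9 m s⁻¹

15.9 m s⁻¹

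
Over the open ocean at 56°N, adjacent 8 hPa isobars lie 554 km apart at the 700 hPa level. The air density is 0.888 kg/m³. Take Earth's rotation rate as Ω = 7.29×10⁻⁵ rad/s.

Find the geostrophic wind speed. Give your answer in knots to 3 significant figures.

26.2 knots

Coriolis parameter at 56°N:
f = 2Ω sin φ = 2 × 7.29×10⁻⁵ × sin 56° = 1.21×10⁻⁴ s⁻¹
Pressure gradient: |∂P/∂n| = 800 Pa / 554000 m = 1.44×10⁻³ Pa/m
Geostrophic balance (pressure-gradient force = Coriolis force):
V_g = (1/(fρ)) |∂P/∂n| = 1.44×10⁻³ / (1.21×10⁻⁴ × 0.888) = 13.5 m/s
Converting: 13.5 m/s × 1.944 = 26.2 knots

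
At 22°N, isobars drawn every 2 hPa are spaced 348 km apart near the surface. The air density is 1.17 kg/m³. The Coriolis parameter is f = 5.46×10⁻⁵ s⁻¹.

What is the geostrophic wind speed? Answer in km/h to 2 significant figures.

32 km/h

Pressure gradient: |∂P/∂n| = 200 Pa / 348000 m = 5.75×10⁻⁴ Pa/m
Geostrophic balance (pressure-gradient force = Coriolis force):
V_g = (1/(fρ)) |∂P/∂n| = 5.75×10⁻⁴ / (5.46×10⁻⁵ × 1.17) = 9.00 m/s
Converting: 9.00 m/s × 3.6 = 32 km/h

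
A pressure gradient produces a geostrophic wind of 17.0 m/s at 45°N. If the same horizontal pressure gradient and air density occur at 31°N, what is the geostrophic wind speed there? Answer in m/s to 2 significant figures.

23 m/s

With the same pressure gradient and density, V_g ∝ 1/f ∝ 1/sin φ.
V₂ = V₁ · sin φ₁ / sin φ₂ = 17.0 × sin 45° / sin 31°
V₂ = 17.0 × 0.7071/0.5150 = 23 m/s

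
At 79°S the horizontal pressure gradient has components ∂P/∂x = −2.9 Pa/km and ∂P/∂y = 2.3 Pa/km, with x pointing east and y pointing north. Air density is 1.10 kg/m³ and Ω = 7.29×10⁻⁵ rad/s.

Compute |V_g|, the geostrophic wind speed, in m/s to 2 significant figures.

Coriolis parameter at 79°S:
f = 2Ω sin φ = 2 × 7.29×10⁻⁵ × sin 79° = 1.43×10⁻⁴ s⁻¹
In the Southern Hemisphere f is negative: f = −1.43×10⁻⁴ s⁻¹.
Component geostrophic relations (x east, y north):
u_g = −(1/(fρ)) ∂P/∂y,  v_g = (1/(fρ)) ∂P/∂x
u_g = −(2.3×10⁻³)/(−1.43×10⁻⁴ × 1.10) = 14.6 m/s;  v_g = (−2.9×10⁻³)/(−1.43×10⁻⁴ × 1.10) = 18.4 m/s
|V_g| = √(u_g² + v_g²) = 23.5 m/s

24 m/s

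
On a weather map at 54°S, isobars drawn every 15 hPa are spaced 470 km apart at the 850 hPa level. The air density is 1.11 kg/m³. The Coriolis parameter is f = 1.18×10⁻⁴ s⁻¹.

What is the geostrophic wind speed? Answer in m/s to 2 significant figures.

24 m/s

Pressure gradient: |∂P/∂n| = 1500 Pa / 470000 m = 3.19×10⁻³ Pa/m
Geostrophic balance (pressure-gradient force = Coriolis force):
V_g = (1/(fρ)) |∂P/∂n| = 3.19×10⁻³ / (1.18×10⁻⁴ × 1.11) = 24.4 m/s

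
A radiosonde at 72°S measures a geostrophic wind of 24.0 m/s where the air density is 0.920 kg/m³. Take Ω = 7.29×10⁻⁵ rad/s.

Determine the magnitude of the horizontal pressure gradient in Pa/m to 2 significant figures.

3.1×10⁻³ Pa/m

Coriolis parameter at 72°S:
f = 2Ω sin φ = 2 × 7.29×10⁻⁵ × sin 72° = 1.39×10⁻⁴ s⁻¹
Geostrophic balance rearranged: |∂P/∂n| = f ρ V_g
|∂P/∂n| = 1.39×10⁻⁴ × 0.920 × 24.0 = 3.06×10⁻³ Pa/m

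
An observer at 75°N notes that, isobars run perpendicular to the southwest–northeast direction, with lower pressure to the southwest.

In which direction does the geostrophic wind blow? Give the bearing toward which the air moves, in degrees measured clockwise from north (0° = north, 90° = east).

The pressure-gradient force points toward the southwest (bearing 225°).
Geostrophic balance: in the Northern Hemisphere the Coriolis force deflects motion to the right, so the geostrophic wind blows 90° to the right of the pressure-gradient force (low pressure on the left).
Rotating 225° by 90° clockwise gives 315° — the wind blows toward the northwest.

315°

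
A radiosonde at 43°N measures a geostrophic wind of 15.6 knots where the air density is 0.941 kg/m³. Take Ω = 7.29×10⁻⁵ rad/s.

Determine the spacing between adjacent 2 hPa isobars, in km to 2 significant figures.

Coriolis parameter at 43°N:
f = 2Ω sin φ = 2 × 7.29×10⁻⁵ × sin 43° = 9.94×10⁻⁵ s⁻¹
Wind speed in SI: 15.6 knots = 8.03 m/s
Geostrophic balance rearranged: |∂P/∂n| = f ρ V_g
|∂P/∂n| = 9.94×10⁻⁵ × 0.941 × 8.03 = 7.51×10⁻⁴ Pa/m
Isobar spacing: Δn = ΔP/|∂P/∂n| = 200 Pa / 7.51×10⁻⁴ Pa/m = 266340 m ≈ 270 km

270 km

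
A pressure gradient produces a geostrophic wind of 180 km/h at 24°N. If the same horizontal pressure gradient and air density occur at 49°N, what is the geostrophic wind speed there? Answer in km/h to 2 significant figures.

With the same pressure gradient and density, V_g ∝ 1/f ∝ 1/sin φ.
V₂ = V₁ · sin φ₁ / sin φ₂ = 180 × sin 24° / sin 49°
V₂ = 180 × 0.4067/0.7547 = 97 km/h

97 km/h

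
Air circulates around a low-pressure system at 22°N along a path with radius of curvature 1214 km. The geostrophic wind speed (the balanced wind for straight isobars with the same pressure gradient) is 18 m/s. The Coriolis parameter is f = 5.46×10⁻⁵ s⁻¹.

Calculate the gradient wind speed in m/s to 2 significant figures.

15 m/s

Around a low, centrifugal force acts outward with Coriolis, so pressure-gradient force balances both:
(1/ρ)|∂P/∂n| = fV + V²/R  →  V² + fR·V − fR·V_g = 0
With fR = 5.46×10⁻⁵ × 1214×10³ m = 66.3 m/s:
V = [−fR + √((fR)² + 4 fR V_g)]/2 = [−66.3 + √(66.3² + 4×66.3×18)]/2 = 14.7 m/s
Subgeostrophic (V < V_g = 18 m/s), as expected around a low.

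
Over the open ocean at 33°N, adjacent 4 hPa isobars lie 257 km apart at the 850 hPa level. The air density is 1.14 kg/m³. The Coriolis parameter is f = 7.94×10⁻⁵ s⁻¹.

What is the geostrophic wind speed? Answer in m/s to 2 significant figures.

17 m/s

Pressure gradient: |∂P/∂n| = 400 Pa / 257000 m = 1.56×10⁻³ Pa/m
Geostrophic balance (pressure-gradient force = Coriolis force):
V_g = (1/(fρ)) |∂P/∂n| = 1.56×10⁻³ / (7.94×10⁻⁵ × 1.14) = 17.2 m/s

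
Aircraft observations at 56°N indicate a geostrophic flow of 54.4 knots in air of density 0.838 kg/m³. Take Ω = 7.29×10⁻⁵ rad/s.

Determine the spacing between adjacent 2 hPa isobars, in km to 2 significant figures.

Coriolis parameter at 56°N:
f = 2Ω sin φ = 2 × 7.29×10⁻⁵ × sin 56° = 1.21×10⁻⁴ s⁻¹
Wind speed in SI: 54.4 knots = 28.0 m/s
Geostrophic balance rearranged: |∂P/∂n| = f ρ V_g
|∂P/∂n| = 1.21×10⁻⁴ × 0.838 × 28.0 = 2.83×10⁻³ Pa/m
Isobar spacing: Δn = ΔP/|∂P/∂n| = 200 Pa / 2.83×10⁻³ Pa/m = 70553 m ≈ 71 km

71 km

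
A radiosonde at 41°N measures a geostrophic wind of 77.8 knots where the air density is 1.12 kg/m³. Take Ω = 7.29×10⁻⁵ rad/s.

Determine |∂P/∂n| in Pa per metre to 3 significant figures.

Coriolis parameter at 41°N:
f = 2Ω sin φ = 2 × 7.29×10⁻⁵ × sin 41° = 9.57×10⁻⁵ s⁻¹
Wind speed in SI: 77.8 knots = 40.0 m/s
Geostrophic balance rearranged: |∂P/∂n| = f ρ V_g
|∂P/∂n| = 9.57×10⁻⁵ × 1.12 × 40.0 = 4.29×10⁻³ Pa/m

4.29×10⁻³ Pa/m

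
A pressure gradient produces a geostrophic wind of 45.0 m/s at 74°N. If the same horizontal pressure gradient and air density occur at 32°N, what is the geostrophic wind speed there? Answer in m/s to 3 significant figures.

With the same pressure gradient and density, V_g ∝ 1/f ∝ 1/sin φ.
V₂ = V₁ · sin φ₁ / sin φ₂ = 45.0 × sin 74° / sin 32°
V₂ = 45.0 × 0.9613/0.5299 = 81.6 m/s

81.6 m/s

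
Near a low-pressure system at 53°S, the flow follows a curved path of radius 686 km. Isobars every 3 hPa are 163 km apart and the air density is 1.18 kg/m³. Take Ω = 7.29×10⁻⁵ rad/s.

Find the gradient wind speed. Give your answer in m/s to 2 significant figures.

12 m/s

Coriolis parameter at 53°S:
f = 2Ω sin φ = 2 × 7.29×10⁻⁵ × sin 53° = 1.16×10⁻⁴ s⁻¹
Pressure gradient: |∂P/∂n| = 300 Pa / 163000 m = 1.84×10⁻³ Pa/m
Geostrophic speed: V_g = |∂P/∂n|/(fρ) = 1.84×10⁻³/(1.16×10⁻⁴ × 1.18) = 13.4 m/s
Around a low, centrifugal force acts outward with Coriolis, so pressure-gradient force balances both:
(1/ρ)|∂P/∂n| = fV + V²/R  →  V² + fR·V − fR·V_g = 0
With fR = 1.16×10⁻⁴ × 686×10³ m = 79.9 m/s:
V = [−fR + √((fR)² + 4 fR V_g)]/2 = [−79.9 + √(79.9² + 4×79.9×13.4)]/2 = 11.7 m/s
Subgeostrophic (V < V_g = 13.4 m/s), as expected around a low.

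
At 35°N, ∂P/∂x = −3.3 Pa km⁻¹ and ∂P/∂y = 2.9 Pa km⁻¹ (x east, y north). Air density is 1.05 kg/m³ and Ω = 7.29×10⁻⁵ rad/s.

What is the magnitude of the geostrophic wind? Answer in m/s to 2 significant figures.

Coriolis parameter at 35°N:
f = 2Ω sin φ = 2 × 7.29×10⁻⁵ × sin 35° = 8.36×10⁻⁵ s⁻¹
Component geostrophic relations (x east, y north):
u_g = −(1/(fρ)) ∂P/∂y,  v_g = (1/(fρ)) ∂P/∂x
u_g = −(2.9×10⁻³)/(8.36×10⁻⁵ × 1.05) = −33.0 m/s;  v_g = (−3.3×10⁻³)/(8.36×10⁻⁵ × 1.05) = −37.6 m/s
|V_g| = √(u_g² + v_g²) = 50.0 m/s

50 m/s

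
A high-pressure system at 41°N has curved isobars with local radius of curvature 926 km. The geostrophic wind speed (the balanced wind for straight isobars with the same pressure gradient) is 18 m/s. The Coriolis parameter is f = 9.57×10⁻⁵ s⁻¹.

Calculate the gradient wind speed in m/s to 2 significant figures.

Around a high, pressure-gradient force acts outward with centrifugal, so Coriolis balances both:
fV = (1/ρ)|∂P/∂n| + V²/R  →  V² − fR·V + fR·V_g = 0
With fR = 9.57×10⁻⁵ × 926×10³ m = 88.6 m/s:
V = [fR − √((fR)² − 4 fR V_g)]/2 = [88.6 − √(88.6² − 4×88.6×18)]/2 = 25.1 m/s
Supergeostrophic (V > V_g = 18 m/s), as expected around a high.

25 m/s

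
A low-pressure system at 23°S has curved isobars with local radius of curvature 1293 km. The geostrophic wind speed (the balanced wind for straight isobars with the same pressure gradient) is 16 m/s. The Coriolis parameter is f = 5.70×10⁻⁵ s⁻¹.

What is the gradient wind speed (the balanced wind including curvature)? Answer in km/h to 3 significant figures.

Around a low, centrifugal force acts outward with Coriolis, so pressure-gradient force balances both:
(1/ρ)|∂P/∂n| = fV + V²/R  →  V² + fR·V − fR·V_g = 0
With fR = 5.70×10⁻⁵ × 1293×10³ m = 73.7 m/s:
V = [−fR + √((fR)² + 4 fR V_g)]/2 = [−73.7 + √(73.7² + 4×73.7×16)]/2 = 13.5 m/s
Subgeostrophic (V < V_g = 16 m/s), as expected around a low.
Converting: 13.5 m/s × 3.6 = 48.7 km/h

48.7 km/h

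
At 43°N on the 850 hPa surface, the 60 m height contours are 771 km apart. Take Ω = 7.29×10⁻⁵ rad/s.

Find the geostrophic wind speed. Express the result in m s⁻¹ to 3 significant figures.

Coriolis parameter at 43°N:
f = 2Ω sin φ = 2 × 7.29×10⁻⁵ × sin 43° = 9.94×10⁻⁵ s⁻¹
Height gradient: |∂Z/∂n| = 60 m / 771000 m = 7.78×10⁻⁵
On a pressure surface, geostrophic balance gives V_g = (g/f)|∂Z/∂n|:
V_g = 9.81 × 7.78×10⁻⁵ / 9.94×10⁻⁵ = 7.68 m/s

7.68 m s⁻¹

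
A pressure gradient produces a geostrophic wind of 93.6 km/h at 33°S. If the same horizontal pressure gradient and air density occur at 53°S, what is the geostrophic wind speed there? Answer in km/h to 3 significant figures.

63.8 km/h

With the same pressure gradient and density, V_g ∝ 1/f ∝ 1/sin φ.
V₂ = V₁ · sin φ₁ / sin φ₂ = 93.6 × sin 33° / sin 53°
V₂ = 93.6 × 0.5446/0.7986 = 63.8 km/h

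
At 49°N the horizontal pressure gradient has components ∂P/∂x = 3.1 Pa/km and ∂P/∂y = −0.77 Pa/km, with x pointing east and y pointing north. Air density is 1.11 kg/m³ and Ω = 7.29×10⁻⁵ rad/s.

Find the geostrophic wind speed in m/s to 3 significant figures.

26.2 m/s

Coriolis parameter at 49°N:
f = 2Ω sin φ = 2 × 7.29×10⁻⁵ × sin 49° = 1.10×10⁻⁴ s⁻¹
Component geostrophic relations (x east, y north):
u_g = −(1/(fρ)) ∂P/∂y,  v_g = (1/(fρ)) ∂P/∂x
u_g = −(−0.77×10⁻³)/(1.10×10⁻⁴ × 1.11) = 6.30 m/s;  v_g = (3.1×10⁻³)/(1.10×10⁻⁴ × 1.11) = 25.4 m/s
|V_g| = √(u_g² + v_g²) = 26.2 m/s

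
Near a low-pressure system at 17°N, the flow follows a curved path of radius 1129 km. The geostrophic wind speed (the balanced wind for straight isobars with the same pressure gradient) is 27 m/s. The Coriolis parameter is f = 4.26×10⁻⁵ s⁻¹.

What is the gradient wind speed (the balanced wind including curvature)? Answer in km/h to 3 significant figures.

69.4 km/h

Around a low, centrifugal force acts outward with Coriolis, so pressure-gradient force balances both:
(1/ρ)|∂P/∂n| = fV + V²/R  →  V² + fR·V − fR·V_g = 0
With fR = 4.26×10⁻⁵ × 1129×10³ m = 48.1 m/s:
V = [−fR + √((fR)² + 4 fR V_g)]/2 = [−48.1 + √(48.1² + 4×48.1×27)]/2 = 19.3 m/s
Subgeostrophic (V < V_g = 27 m/s), as expected around a low.
Converting: 19.3 m/s × 3.6 = 69.4 km/h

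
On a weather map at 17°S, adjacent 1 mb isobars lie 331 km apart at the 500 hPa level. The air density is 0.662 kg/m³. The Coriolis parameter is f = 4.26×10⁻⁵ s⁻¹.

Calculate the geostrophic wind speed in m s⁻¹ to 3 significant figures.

Pressure gradient: |∂P/∂n| = 100 Pa / 331000 m = 3.02×10⁻⁴ Pa/m
Geostrophic balance (pressure-gradient force = Coriolis force):
V_g = (1/(fρ)) |∂P/∂n| = 3.02×10⁻⁴ / (4.26×10⁻⁵ × 0.662) = 10.7 m/s

10.7 m s⁻¹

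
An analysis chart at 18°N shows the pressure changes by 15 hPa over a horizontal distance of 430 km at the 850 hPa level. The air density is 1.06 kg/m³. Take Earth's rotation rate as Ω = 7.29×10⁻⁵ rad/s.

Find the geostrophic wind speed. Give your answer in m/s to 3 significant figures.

Coriolis parameter at 18°N:
f = 2Ω sin φ = 2 × 7.29×10⁻⁵ × sin 18° = 4.51×10⁻⁵ s⁻¹
Pressure gradient: |∂P/∂n| = 1500 Pa / 430000 m = 3.49×10⁻³ Pa/m
Geostrophic balance (pressure-gradient force = Coriolis force):
V_g = (1/(fρ)) |∂P/∂n| = 3.49×10⁻³ / (4.51×10⁻⁵ × 1.06) = 73.0 m/s

73.0 m/s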